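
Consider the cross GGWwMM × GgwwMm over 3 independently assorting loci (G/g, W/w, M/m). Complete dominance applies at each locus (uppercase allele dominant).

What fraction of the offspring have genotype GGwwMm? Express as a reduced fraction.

P(GGwwMm) = 1/8

GGWwMM gametes: GWM×4, GwM×4
GgwwMm gametes: GwM×2, Gwm×2, gwM×2, gwm×2
GGWwMM×GgwwMm grid (8·8=64): GGWwMM=8 GGWwMm=8 GGwwMM=8 GGwwMm=8 GgWwMM=8 GgWwMm=8 GgwwMM=8 GgwwMm=8
GGwwMm hits 8/64; gcd=8; 8÷8/64÷8 = 1/8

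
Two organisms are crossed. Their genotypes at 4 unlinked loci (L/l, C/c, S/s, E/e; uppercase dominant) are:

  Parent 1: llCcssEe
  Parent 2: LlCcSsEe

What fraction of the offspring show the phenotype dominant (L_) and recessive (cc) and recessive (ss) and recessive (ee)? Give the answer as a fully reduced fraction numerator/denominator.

llCcssEe gametes: lCsE×4, lCse×4, lcsE×4, lcse×4
LlCcSsEe gametes: LCSE×1, LCSe×1, LCsE×1, LCse×1, LcSE×1, LcSe×1, LcsE×1, Lcse×1, lCSE×1, lCSe×1, lCsE×1, lCse×1, lcSE×1, lcSe×1, lcsE×1, lcse×1
llCcssEe×LlCcSsEe grid (16·16=256): LlCCSsEE=4 LlCCSsEe=8 LlCCSsee=4 LlCCssEE=4 LlCCssEe=8 LlCCssee=4 LlCcSsEE=8 LlCcSsEe=16 LlCcSsee=8 LlCcssEE=8 LlCcssEe=16 LlCcssee=8 LlccSsEE=4 LlccSsEe=8 LlccSsee=4 LlccssEE=4 LlccssEe=8 Llccssee=4 llCCSsEE=4 llCCSsEe=8 llCCSsee=4 llCCssEE=4 llCCssEe=8 llCCssee=4 llCcSsEE=8 llCcSsEe=16 llCcSsee=8 llCcssEE=8 llCcssEe=16 llCcssee=8 llccSsEE=4 llccSsEe=8 llccSsee=4 llccssEE=4 llccssEe=8 llccssee=4
L_ cc ss ee hits 4/256; gcd=4; 4÷4/256÷4 = 1/64

P(L_ cc ss ee) = 1/64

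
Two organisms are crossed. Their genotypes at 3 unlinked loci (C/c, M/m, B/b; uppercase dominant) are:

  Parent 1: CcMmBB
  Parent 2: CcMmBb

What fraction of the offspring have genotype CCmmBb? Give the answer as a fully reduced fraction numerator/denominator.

CcMmBB gametes: CMB×2, CmB×2, cMB×2, cmB×2
CcMmBb gametes: CMB×1, CMb×1, CmB×1, Cmb×1, cMB×1, cMb×1, cmB×1, cmb×1
CcMmBB×CcMmBb grid (8·8=64): CCMMBB=2 CCMMBb=2 CCMmBB=4 CCMmBb=4 CCmmBB=2 CCmmBb=2 CcMMBB=4 CcMMBb=4 CcMmBB=8 CcMmBb=8 CcmmBB=4 CcmmBb=4 ccMMBB=2 ccMMBb=2 ccMmBB=4 ccMmBb=4 ccmmBB=2 ccmmBb=2
CCmmBb hits 2/64; gcd=2; 2÷2/64÷2 = 1/32

P(CCmmBb) = 1/32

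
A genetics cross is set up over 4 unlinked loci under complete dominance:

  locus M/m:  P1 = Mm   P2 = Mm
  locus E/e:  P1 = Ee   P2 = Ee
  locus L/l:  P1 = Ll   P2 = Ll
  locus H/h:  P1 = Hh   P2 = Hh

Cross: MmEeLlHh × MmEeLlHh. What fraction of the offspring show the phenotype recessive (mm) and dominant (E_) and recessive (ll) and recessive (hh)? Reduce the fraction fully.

MmEeLlHh gametes: MELH×1, MELh×1, MElH×1, MElh×1, MeLH×1, MeLh×1, MelH×1, Melh×1, mELH×1, mELh×1, mElH×1, mElh×1, meLH×1, meLh×1, melH×1, melh×1
MmEeLlHh gametes: MELH×1, MELh×1, MElH×1, MElh×1, MeLH×1, MeLh×1, MelH×1, Melh×1, mELH×1, mELh×1, mElH×1, mElh×1, meLH×1, meLh×1, melH×1, melh×1
MmEeLlHh×MmEeLlHh grid (16·16=256): MMEELLHH=1 MMEELLHh=2 MMEELLhh=1 MMEELlHH=2 MMEELlHh=4 MMEELlhh=2 MMEEllHH=1 MMEEllHh=2 MMEEllhh=1 MMEeLLHH=2 MMEeLLHh=4 MMEeLLhh=2 MMEeLlHH=4 MMEeLlHh=8 MMEeLlhh=4 MMEellHH=2 MMEellHh=4 MMEellhh=2 MMeeLLHH=1 MMeeLLHh=2 MMeeLLhh=1 MMeeLlHH=2 MMeeLlHh=4 MMeeLlhh=2 MMeellHH=1 MMeellHh=2 MMeellhh=1 MmEELLHH=2 MmEELLHh=4 MmEELLhh=2 MmEELlHH=4 MmEELlHh=8 MmEELlhh=4 MmEEllHH=2 MmEEllHh=4 MmEEllhh=2 MmEeLLHH=4 MmEeLLHh=8 MmEeLLhh=4 MmEeLlHH=8 MmEeLlHh=16 MmEeLlhh=8 MmEellHH=4 MmEellHh=8 MmEellhh=4 MmeeLLHH=2 MmeeLLHh=4 MmeeLLhh=2 MmeeLlHH=4 MmeeLlHh=8 MmeeLlhh=4 MmeellHH=2 MmeellHh=4 Mmeellhh=2 mmEELLHH=1 mmEELLHh=2 mmEELLhh=1 mmEELlHH=2 mmEELlHh=4 mmEELlhh=2 mmEEllHH=1 mmEEllHh=2 mmEEllhh=1 mmEeLLHH=2 mmEeLLHh=4 mmEeLLhh=2 mmEeLlHH=4 mmEeLlHh=8 mmEeLlhh=4 mmEellHH=2 mmEellHh=4 mmEellhh=2 mmeeLLHH=1 mmeeLLHh=2 mmeeLLhh=1 mmeeLlHH=2 mmeeLlHh=4 mmeeLlhh=2 mmeellHH=1 mmeellHh=2 mmeellhh=1
mm E_ ll hh hits 3/256; gcd=1; 3÷1/256÷1 = 3/256

P(mm E_ ll hh) = 3/256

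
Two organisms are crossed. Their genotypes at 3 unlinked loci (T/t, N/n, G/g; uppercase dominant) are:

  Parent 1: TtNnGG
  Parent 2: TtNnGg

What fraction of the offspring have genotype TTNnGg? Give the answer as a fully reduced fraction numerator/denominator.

P(TTNnGg) = 1/16

TtNnGG gametes: TNG×2, TnG×2, tNG×2, tnG×2
TtNnGg gametes: TNG×1, TNg×1, TnG×1, Tng×1, tNG×1, tNg×1, tnG×1, tng×1
TtNnGG×TtNnGg grid (8·8=64): TTNNGG=2 TTNNGg=2 TTNnGG=4 TTNnGg=4 TTnnGG=2 TTnnGg=2 TtNNGG=4 TtNNGg=4 TtNnGG=8 TtNnGg=8 TtnnGG=4 TtnnGg=4 ttNNGG=2 ttNNGg=2 ttNnGG=4 ttNnGg=4 ttnnGG=2 ttnnGg=2
TTNnGg hits 4/64; gcd=4; 4÷4/64÷4 = 1/16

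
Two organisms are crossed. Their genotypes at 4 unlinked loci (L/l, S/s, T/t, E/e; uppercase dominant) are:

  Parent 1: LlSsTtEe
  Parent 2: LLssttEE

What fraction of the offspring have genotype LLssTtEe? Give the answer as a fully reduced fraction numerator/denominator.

P(LLssTtEe) = 1/16

LlSsTtEe gametes: LSTE×1, LSTe×1, LStE×1, LSte×1, LsTE×1, LsTe×1, LstE×1, Lste×1, lSTE×1, lSTe×1, lStE×1, lSte×1, lsTE×1, lsTe×1, lstE×1, lste×1
LLssttEE gametes: LstE×16
LlSsTtEe×LLssttEE grid (16·16=256): LLSsTtEE=16 LLSsTtEe=16 LLSsttEE=16 LLSsttEe=16 LLssTtEE=16 LLssTtEe=16 LLssttEE=16 LLssttEe=16 LlSsTtEE=16 LlSsTtEe=16 LlSsttEE=16 LlSsttEe=16 LlssTtEE=16 LlssTtEe=16 LlssttEE=16 LlssttEe=16
LLssTtEe hits 16/256; gcd=16; 16÷16/256÷16 = 1/16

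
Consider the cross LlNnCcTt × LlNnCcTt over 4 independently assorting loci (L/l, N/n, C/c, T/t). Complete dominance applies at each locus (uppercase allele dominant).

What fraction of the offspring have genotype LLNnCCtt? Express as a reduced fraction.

LlNnCcTt gametes: LNCT×1, LNCt×1, LNcT×1, LNct×1, LnCT×1, LnCt×1, LncT×1, Lnct×1, lNCT×1, lNCt×1, lNcT×1, lNct×1, lnCT×1, lnCt×1, lncT×1, lnct×1
LlNnCcTt gametes: LNCT×1, LNCt×1, LNcT×1, LNct×1, LnCT×1, LnCt×1, LncT×1, Lnct×1, lNCT×1, lNCt×1, lNcT×1, lNct×1, lnCT×1, lnCt×1, lncT×1, lnct×1
LlNnCcTt×LlNnCcTt grid (16·16=256): LLNNCCTT=1 LLNNCCTt=2 LLNNCCtt=1 LLNNCcTT=2 LLNNCcTt=4 LLNNCctt=2 LLNNccTT=1 LLNNccTt=2 LLNNcctt=1 LLNnCCTT=2 LLNnCCTt=4 LLNnCCtt=2 LLNnCcTT=4 LLNnCcTt=8 LLNnCctt=4 LLNnccTT=2 LLNnccTt=4 LLNncctt=2 LLnnCCTT=1 LLnnCCTt=2 LLnnCCtt=1 LLnnCcTT=2 LLnnCcTt=4 LLnnCctt=2 LLnnccTT=1 LLnnccTt=2 LLnncctt=1 LlNNCCTT=2 LlNNCCTt=4 LlNNCCtt=2 LlNNCcTT=4 LlNNCcTt=8 LlNNCctt=4 LlNNccTT=2 LlNNccTt=4 LlNNcctt=2 LlNnCCTT=4 LlNnCCTt=8 LlNnCCtt=4 LlNnCcTT=8 LlNnCcTt=16 LlNnCctt=8 LlNnccTT=4 LlNnccTt=8 LlNncctt=4 LlnnCCTT=2 LlnnCCTt=4 LlnnCCtt=2 LlnnCcTT=4 LlnnCcTt=8 LlnnCctt=4 LlnnccTT=2 LlnnccTt=4 Llnncctt=2 llNNCCTT=1 llNNCCTt=2 llNNCCtt=1 llNNCcTT=2 llNNCcTt=4 llNNCctt=2 llNNccTT=1 llNNccTt=2 llNNcctt=1 llNnCCTT=2 llNnCCTt=4 llNnCCtt=2 llNnCcTT=4 llNnCcTt=8 llNnCctt=4 llNnccTT=2 llNnccTt=4 llNncctt=2 llnnCCTT=1 llnnCCTt=2 llnnCCtt=1 llnnCcTT=2 llnnCcTt=4 llnnCctt=2 llnnccTT=1 llnnccTt=2 llnncctt=1
LLNnCCtt hits 2/256; gcd=2; 2÷2/256÷2 = 1/128

P(LLNnCCtt) = 1/128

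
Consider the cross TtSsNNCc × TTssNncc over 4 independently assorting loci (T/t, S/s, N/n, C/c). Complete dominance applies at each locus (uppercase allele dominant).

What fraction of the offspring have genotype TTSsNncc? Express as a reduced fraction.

P(TTSsNncc) = 1/16

TtSsNNCc gametes: TSNC×2, TSNc×2, TsNC×2, TsNc×2, tSNC×2, tSNc×2, tsNC×2, tsNc×2
TTssNncc gametes: TsNc×8, Tsnc×8
TtSsNNCc×TTssNncc grid (16·16=256): TTSsNNCc=16 TTSsNNcc=16 TTSsNnCc=16 TTSsNncc=16 TTssNNCc=16 TTssNNcc=16 TTssNnCc=16 TTssNncc=16 TtSsNNCc=16 TtSsNNcc=16 TtSsNnCc=16 TtSsNncc=16 TtssNNCc=16 TtssNNcc=16 TtssNnCc=16 TtssNncc=16
TTSsNncc hits 16/256; gcd=16; 16÷16/256÷16 = 1/16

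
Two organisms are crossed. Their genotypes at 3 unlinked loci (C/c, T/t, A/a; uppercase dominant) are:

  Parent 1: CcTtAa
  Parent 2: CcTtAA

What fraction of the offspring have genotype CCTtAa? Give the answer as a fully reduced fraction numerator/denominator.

CcTtAa gametes: CTA×1, CTa×1, CtA×1, Cta×1, cTA×1, cTa×1, ctA×1, cta×1
CcTtAA gametes: CTA×2, CtA×2, cTA×2, ctA×2
CcTtAa×CcTtAA grid (8·8=64): CCTTAA=2 CCTTAa=2 CCTtAA=4 CCTtAa=4 CCttAA=2 CCttAa=2 CcTTAA=4 CcTTAa=4 CcTtAA=8 CcTtAa=8 CcttAA=4 CcttAa=4 ccTTAA=2 ccTTAa=2 ccTtAA=4 ccTtAa=4 ccttAA=2 ccttAa=2
CCTtAa hits 4/64; gcd=4; 4÷4/64÷4 = 1/16

P(CCTtAa) = 1/16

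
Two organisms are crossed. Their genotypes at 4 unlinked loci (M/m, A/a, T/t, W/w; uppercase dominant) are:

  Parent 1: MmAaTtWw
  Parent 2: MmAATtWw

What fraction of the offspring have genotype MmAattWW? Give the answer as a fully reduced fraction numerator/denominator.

P(MmAattWW) = 1/64

MmAaTtWw gametes: MATW×1, MATw×1, MAtW×1, MAtw×1, MaTW×1, MaTw×1, MatW×1, Matw×1, mATW×1, mATw×1, mAtW×1, mAtw×1, maTW×1, maTw×1, matW×1, matw×1
MmAATtWw gametes: MATW×2, MATw×2, MAtW×2, MAtw×2, mATW×2, mATw×2, mAtW×2, mAtw×2
MmAaTtWw×MmAATtWw grid (16·16=256): MMAATTWW=2 MMAATTWw=4 MMAATTww=2 MMAATtWW=4 MMAATtWw=8 MMAATtww=4 MMAAttWW=2 MMAAttWw=4 MMAAttww=2 MMAaTTWW=2 MMAaTTWw=4 MMAaTTww=2 MMAaTtWW=4 MMAaTtWw=8 MMAaTtww=4 MMAattWW=2 MMAattWw=4 MMAattww=2 MmAATTWW=4 MmAATTWw=8 MmAATTww=4 MmAATtWW=8 MmAATtWw=16 MmAATtww=8 MmAAttWW=4 MmAAttWw=8 MmAAttww=4 MmAaTTWW=4 MmAaTTWw=8 MmAaTTww=4 MmAaTtWW=8 MmAaTtWw=16 MmAaTtww=8 MmAattWW=4 MmAattWw=8 MmAattww=4 mmAATTWW=2 mmAATTWw=4 mmAATTww=2 mmAATtWW=4 mmAATtWw=8 mmAATtww=4 mmAAttWW=2 mmAAttWw=4 mmAAttww=2 mmAaTTWW=2 mmAaTTWw=4 mmAaTTww=2 mmAaTtWW=4 mmAaTtWw=8 mmAaTtww=4 mmAattWW=2 mmAattWw=4 mmAattww=2
MmAattWW hits 4/256; gcd=4; 4÷4/256÷4 = 1/64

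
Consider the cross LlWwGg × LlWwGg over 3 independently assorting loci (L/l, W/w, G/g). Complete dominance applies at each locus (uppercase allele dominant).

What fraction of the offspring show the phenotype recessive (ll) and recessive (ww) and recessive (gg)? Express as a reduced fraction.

LlWwGg gametes: LWG×1, LWg×1, LwG×1, Lwg×1, lWG×1, lWg×1, lwG×1, lwg×1
LlWwGg gametes: LWG×1, LWg×1, LwG×1, Lwg×1, lWG×1, lWg×1, lwG×1, lwg×1
LlWwGg×LlWwGg grid (8·8=64): LLWWGG=1 LLWWGg=2 LLWWgg=1 LLWwGG=2 LLWwGg=4 LLWwgg=2 LLwwGG=1 LLwwGg=2 LLwwgg=1 LlWWGG=2 LlWWGg=4 LlWWgg=2 LlWwGG=4 LlWwGg=8 LlWwgg=4 LlwwGG=2 LlwwGg=4 Llwwgg=2 llWWGG=1 llWWGg=2 llWWgg=1 llWwGG=2 llWwGg=4 llWwgg=2 llwwGG=1 llwwGg=2 llwwgg=1
ll ww gg hits 1/64; gcd=1; 1÷1/64÷1 = 1/64

P(ll ww gg) = 1/64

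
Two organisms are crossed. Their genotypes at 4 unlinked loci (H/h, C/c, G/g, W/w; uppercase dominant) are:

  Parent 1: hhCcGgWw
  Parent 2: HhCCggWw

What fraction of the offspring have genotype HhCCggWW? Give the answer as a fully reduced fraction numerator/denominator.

P(HhCCggWW) = 1/32

hhCcGgWw gametes: hCGW×2, hCGw×2, hCgW×2, hCgw×2, hcGW×2, hcGw×2, hcgW×2, hcgw×2
HhCCggWw gametes: HCgW×4, HCgw×4, hCgW×4, hCgw×4
hhCcGgWw×HhCCggWw grid (16·16=256): HhCCGgWW=8 HhCCGgWw=16 HhCCGgww=8 HhCCggWW=8 HhCCggWw=16 HhCCggww=8 HhCcGgWW=8 HhCcGgWw=16 HhCcGgww=8 HhCcggWW=8 HhCcggWw=16 HhCcggww=8 hhCCGgWW=8 hhCCGgWw=16 hhCCGgww=8 hhCCggWW=8 hhCCggWw=16 hhCCggww=8 hhCcGgWW=8 hhCcGgWw=16 hhCcGgww=8 hhCcggWW=8 hhCcggWw=16 hhCcggww=8
HhCCggWW hits 8/256; gcd=8; 8÷8/256÷8 = 1/32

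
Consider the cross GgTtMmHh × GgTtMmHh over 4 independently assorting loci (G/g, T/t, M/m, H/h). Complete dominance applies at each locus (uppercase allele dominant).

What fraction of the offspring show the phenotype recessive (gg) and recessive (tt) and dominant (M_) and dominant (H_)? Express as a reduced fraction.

GgTtMmHh gametes: GTMH×1, GTMh×1, GTmH×1, GTmh×1, GtMH×1, GtMh×1, GtmH×1, Gtmh×1, gTMH×1, gTMh×1, gTmH×1, gTmh×1, gtMH×1, gtMh×1, gtmH×1, gtmh×1
GgTtMmHh gametes: GTMH×1, GTMh×1, GTmH×1, GTmh×1, GtMH×1, GtMh×1, GtmH×1, Gtmh×1, gTMH×1, gTMh×1, gTmH×1, gTmh×1, gtMH×1, gtMh×1, gtmH×1, gtmh×1
GgTtMmHh×GgTtMmHh grid (16·16=256): GGTTMMHH=1 GGTTMMHh=2 GGTTMMhh=1 GGTTMmHH=2 GGTTMmHh=4 GGTTMmhh=2 GGTTmmHH=1 GGTTmmHh=2 GGTTmmhh=1 GGTtMMHH=2 GGTtMMHh=4 GGTtMMhh=2 GGTtMmHH=4 GGTtMmHh=8 GGTtMmhh=4 GGTtmmHH=2 GGTtmmHh=4 GGTtmmhh=2 GGttMMHH=1 GGttMMHh=2 GGttMMhh=1 GGttMmHH=2 GGttMmHh=4 GGttMmhh=2 GGttmmHH=1 GGttmmHh=2 GGttmmhh=1 GgTTMMHH=2 GgTTMMHh=4 GgTTMMhh=2 GgTTMmHH=4 GgTTMmHh=8 GgTTMmhh=4 GgTTmmHH=2 GgTTmmHh=4 GgTTmmhh=2 GgTtMMHH=4 GgTtMMHh=8 GgTtMMhh=4 GgTtMmHH=8 GgTtMmHh=16 GgTtMmhh=8 GgTtmmHH=4 GgTtmmHh=8 GgTtmmhh=4 GgttMMHH=2 GgttMMHh=4 GgttMMhh=2 GgttMmHH=4 GgttMmHh=8 GgttMmhh=4 GgttmmHH=2 GgttmmHh=4 Ggttmmhh=2 ggTTMMHH=1 ggTTMMHh=2 ggTTMMhh=1 ggTTMmHH=2 ggTTMmHh=4 ggTTMmhh=2 ggTTmmHH=1 ggTTmmHh=2 ggTTmmhh=1 ggTtMMHH=2 ggTtMMHh=4 ggTtMMhh=2 ggTtMmHH=4 ggTtMmHh=8 ggTtMmhh=4 ggTtmmHH=2 ggTtmmHh=4 ggTtmmhh=2 ggttMMHH=1 ggttMMHh=2 ggttMMhh=1 ggttMmHH=2 ggttMmHh=4 ggttMmhh=2 ggttmmHH=1 ggttmmHh=2 ggttmmhh=1
gg tt M_ H_ hits 9/256; gcd=1; 9÷1/256÷1 = 9/256

P(gg tt M_ H_) = 9/256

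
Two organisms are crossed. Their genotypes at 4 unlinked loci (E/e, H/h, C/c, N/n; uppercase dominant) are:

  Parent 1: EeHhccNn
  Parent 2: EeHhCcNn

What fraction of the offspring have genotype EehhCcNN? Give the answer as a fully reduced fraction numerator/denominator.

EeHhccNn gametes: EHcN×2, EHcn×2, EhcN×2, Ehcn×2, eHcN×2, eHcn×2, ehcN×2, ehcn×2
EeHhCcNn gametes: EHCN×1, EHCn×1, EHcN×1, EHcn×1, EhCN×1, EhCn×1, EhcN×1, Ehcn×1, eHCN×1, eHCn×1, eHcN×1, eHcn×1, ehCN×1, ehCn×1, ehcN×1, ehcn×1
EeHhccNn×EeHhCcNn grid (16·16=256): EEHHCcNN=2 EEHHCcNn=4 EEHHCcnn=2 EEHHccNN=2 EEHHccNn=4 EEHHccnn=2 EEHhCcNN=4 EEHhCcNn=8 EEHhCcnn=4 EEHhccNN=4 EEHhccNn=8 EEHhccnn=4 EEhhCcNN=2 EEhhCcNn=4 EEhhCcnn=2 EEhhccNN=2 EEhhccNn=4 EEhhccnn=2 EeHHCcNN=4 EeHHCcNn=8 EeHHCcnn=4 EeHHccNN=4 EeHHccNn=8 EeHHccnn=4 EeHhCcNN=8 EeHhCcNn=16 EeHhCcnn=8 EeHhccNN=8 EeHhccNn=16 EeHhccnn=8 EehhCcNN=4 EehhCcNn=8 EehhCcnn=4 EehhccNN=4 EehhccNn=8 Eehhccnn=4 eeHHCcNN=2 eeHHCcNn=4 eeHHCcnn=2 eeHHccNN=2 eeHHccNn=4 eeHHccnn=2 eeHhCcNN=4 eeHhCcNn=8 eeHhCcnn=4 eeHhccNN=4 eeHhccNn=8 eeHhccnn=4 eehhCcNN=2 eehhCcNn=4 eehhCcnn=2 eehhccNN=2 eehhccNn=4 eehhccnn=2
EehhCcNN hits 4/256; gcd=4; 4÷4/256÷4 = 1/64

P(EehhCcNN) = 1/64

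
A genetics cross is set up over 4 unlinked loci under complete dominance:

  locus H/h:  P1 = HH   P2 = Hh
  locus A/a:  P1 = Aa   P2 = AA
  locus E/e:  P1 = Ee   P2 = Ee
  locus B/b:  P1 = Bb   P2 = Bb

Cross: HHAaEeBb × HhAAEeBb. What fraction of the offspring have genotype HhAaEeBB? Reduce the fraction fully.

HHAaEeBb gametes: HAEB×2, HAEb×2, HAeB×2, HAeb×2, HaEB×2, HaEb×2, HaeB×2, Haeb×2
HhAAEeBb gametes: HAEB×2, HAEb×2, HAeB×2, HAeb×2, hAEB×2, hAEb×2, hAeB×2, hAeb×2
HHAaEeBb×HhAAEeBb grid (16·16=256): HHAAEEBB=4 HHAAEEBb=8 HHAAEEbb=4 HHAAEeBB=8 HHAAEeBb=16 HHAAEebb=8 HHAAeeBB=4 HHAAeeBb=8 HHAAeebb=4 HHAaEEBB=4 HHAaEEBb=8 HHAaEEbb=4 HHAaEeBB=8 HHAaEeBb=16 HHAaEebb=8 HHAaeeBB=4 HHAaeeBb=8 HHAaeebb=4 HhAAEEBB=4 HhAAEEBb=8 HhAAEEbb=4 HhAAEeBB=8 HhAAEeBb=16 HhAAEebb=8 HhAAeeBB=4 HhAAeeBb=8 HhAAeebb=4 HhAaEEBB=4 HhAaEEBb=8 HhAaEEbb=4 HhAaEeBB=8 HhAaEeBb=16 HhAaEebb=8 HhAaeeBB=4 HhAaeeBb=8 HhAaeebb=4
HhAaEeBB hits 8/256; gcd=8; 8÷8/256÷8 = 1/32

P(HhAaEeBB) = 1/32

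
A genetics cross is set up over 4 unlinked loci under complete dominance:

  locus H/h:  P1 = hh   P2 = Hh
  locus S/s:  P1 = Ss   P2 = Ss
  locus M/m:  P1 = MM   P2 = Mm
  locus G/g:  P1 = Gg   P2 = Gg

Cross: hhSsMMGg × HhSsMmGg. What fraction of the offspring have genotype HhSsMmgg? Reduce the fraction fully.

hhSsMMGg gametes: hSMG×4, hSMg×4, hsMG×4, hsMg×4
HhSsMmGg gametes: HSMG×1, HSMg×1, HSmG×1, HSmg×1, HsMG×1, HsMg×1, HsmG×1, Hsmg×1, hSMG×1, hSMg×1, hSmG×1, hSmg×1, hsMG×1, hsMg×1, hsmG×1, hsmg×1
hhSsMMGg×HhSsMmGg grid (16·16=256): HhSSMMGG=4 HhSSMMGg=8 HhSSMMgg=4 HhSSMmGG=4 HhSSMmGg=8 HhSSMmgg=4 HhSsMMGG=8 HhSsMMGg=16 HhSsMMgg=8 HhSsMmGG=8 HhSsMmGg=16 HhSsMmgg=8 HhssMMGG=4 HhssMMGg=8 HhssMMgg=4 HhssMmGG=4 HhssMmGg=8 HhssMmgg=4 hhSSMMGG=4 hhSSMMGg=8 hhSSMMgg=4 hhSSMmGG=4 hhSSMmGg=8 hhSSMmgg=4 hhSsMMGG=8 hhSsMMGg=16 hhSsMMgg=8 hhSsMmGG=8 hhSsMmGg=16 hhSsMmgg=8 hhssMMGG=4 hhssMMGg=8 hhssMMgg=4 hhssMmGG=4 hhssMmGg=8 hhssMmgg=4
HhSsMmgg hits 8/256; gcd=8; 8÷8/256÷8 = 1/32

P(HhSsMmgg) = 1/32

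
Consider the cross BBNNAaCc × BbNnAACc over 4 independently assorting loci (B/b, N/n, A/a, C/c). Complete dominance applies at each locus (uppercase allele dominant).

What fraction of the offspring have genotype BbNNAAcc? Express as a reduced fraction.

BBNNAaCc gametes: BNAC×4, BNAc×4, BNaC×4, BNac×4
BbNnAACc gametes: BNAC×2, BNAc×2, BnAC×2, BnAc×2, bNAC×2, bNAc×2, bnAC×2, bnAc×2
BBNNAaCc×BbNnAACc grid (16·16=256): BBNNAACC=8 BBNNAACc=16 BBNNAAcc=8 BBNNAaCC=8 BBNNAaCc=16 BBNNAacc=8 BBNnAACC=8 BBNnAACc=16 BBNnAAcc=8 BBNnAaCC=8 BBNnAaCc=16 BBNnAacc=8 BbNNAACC=8 BbNNAACc=16 BbNNAAcc=8 BbNNAaCC=8 BbNNAaCc=16 BbNNAacc=8 BbNnAACC=8 BbNnAACc=16 BbNnAAcc=8 BbNnAaCC=8 BbNnAaCc=16 BbNnAacc=8
BbNNAAcc hits 8/256; gcd=8; 8÷8/256÷8 = 1/32

P(BbNNAAcc) = 1/32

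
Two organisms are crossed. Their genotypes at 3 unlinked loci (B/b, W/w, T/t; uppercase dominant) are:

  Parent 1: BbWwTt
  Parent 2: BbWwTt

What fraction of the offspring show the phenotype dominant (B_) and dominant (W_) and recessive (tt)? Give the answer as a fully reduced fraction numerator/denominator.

BbWwTt gametes: BWT×1, BWt×1, BwT×1, Bwt×1, bWT×1, bWt×1, bwT×1, bwt×1
BbWwTt gametes: BWT×1, BWt×1, BwT×1, Bwt×1, bWT×1, bWt×1, bwT×1, bwt×1
BbWwTt×BbWwTt grid (8·8=64): BBWWTT=1 BBWWTt=2 BBWWtt=1 BBWwTT=2 BBWwTt=4 BBWwtt=2 BBwwTT=1 BBwwTt=2 BBwwtt=1 BbWWTT=2 BbWWTt=4 BbWWtt=2 BbWwTT=4 BbWwTt=8 BbWwtt=4 BbwwTT=2 BbwwTt=4 Bbwwtt=2 bbWWTT=1 bbWWTt=2 bbWWtt=1 bbWwTT=2 bbWwTt=4 bbWwtt=2 bbwwTT=1 bbwwTt=2 bbwwtt=1
B_ W_ tt hits 9/64; gcd=1; 9÷1/64÷1 = 9/64

P(B_ W_ tt) = 9/64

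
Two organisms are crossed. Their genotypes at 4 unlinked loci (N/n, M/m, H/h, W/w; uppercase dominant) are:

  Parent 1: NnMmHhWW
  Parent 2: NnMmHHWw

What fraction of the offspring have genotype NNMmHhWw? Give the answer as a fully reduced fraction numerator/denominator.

NnMmHhWW gametes: NMHW×2, NMhW×2, NmHW×2, NmhW×2, nMHW×2, nMhW×2, nmHW×2, nmhW×2
NnMmHHWw gametes: NMHW×2, NMHw×2, NmHW×2, NmHw×2, nMHW×2, nMHw×2, nmHW×2, nmHw×2
NnMmHhWW×NnMmHHWw grid (16·16=256): NNMMHHWW=4 NNMMHHWw=4 NNMMHhWW=4 NNMMHhWw=4 NNMmHHWW=8 NNMmHHWw=8 NNMmHhWW=8 NNMmHhWw=8 NNmmHHWW=4 NNmmHHWw=4 NNmmHhWW=4 NNmmHhWw=4 NnMMHHWW=8 NnMMHHWw=8 NnMMHhWW=8 NnMMHhWw=8 NnMmHHWW=16 NnMmHHWw=16 NnMmHhWW=16 NnMmHhWw=16 NnmmHHWW=8 NnmmHHWw=8 NnmmHhWW=8 NnmmHhWw=8 nnMMHHWW=4 nnMMHHWw=4 nnMMHhWW=4 nnMMHhWw=4 nnMmHHWW=8 nnMmHHWw=8 nnMmHhWW=8 nnMmHhWw=8 nnmmHHWW=4 nnmmHHWw=4 nnmmHhWW=4 nnmmHhWw=4
NNMmHhWw hits 8/256; gcd=8; 8÷8/256÷8 = 1/32

P(NNMmHhWw) = 1/32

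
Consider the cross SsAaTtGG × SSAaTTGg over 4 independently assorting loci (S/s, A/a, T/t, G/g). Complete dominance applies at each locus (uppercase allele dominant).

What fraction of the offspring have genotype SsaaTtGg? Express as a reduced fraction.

SsAaTtGG gametes: SATG×2, SAtG×2, SaTG×2, SatG×2, sATG×2, sAtG×2, saTG×2, satG×2
SSAaTTGg gametes: SATG×4, SATg×4, SaTG×4, SaTg×4
SsAaTtGG×SSAaTTGg grid (16·16=256): SSAATTGG=8 SSAATTGg=8 SSAATtGG=8 SSAATtGg=8 SSAaTTGG=16 SSAaTTGg=16 SSAaTtGG=16 SSAaTtGg=16 SSaaTTGG=8 SSaaTTGg=8 SSaaTtGG=8 SSaaTtGg=8 SsAATTGG=8 SsAATTGg=8 SsAATtGG=8 SsAATtGg=8 SsAaTTGG=16 SsAaTTGg=16 SsAaTtGG=16 SsAaTtGg=16 SsaaTTGG=8 SsaaTTGg=8 SsaaTtGG=8 SsaaTtGg=8
SsaaTtGg hits 8/256; gcd=8; 8÷8/256÷8 = 1/32

P(SsaaTtGg) = 1/32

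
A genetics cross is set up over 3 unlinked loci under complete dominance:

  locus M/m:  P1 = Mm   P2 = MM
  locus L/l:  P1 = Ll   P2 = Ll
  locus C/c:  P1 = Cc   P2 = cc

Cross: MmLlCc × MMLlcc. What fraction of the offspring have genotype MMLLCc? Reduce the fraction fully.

P(MMLLCc) = 1/16

MmLlCc gametes: MLC×1, MLc×1, MlC×1, Mlc×1, mLC×1, mLc×1, mlC×1, mlc×1
MMLlcc gametes: MLc×4, Mlc×4
MmLlCc×MMLlcc grid (8·8=64): MMLLCc=4 MMLLcc=4 MMLlCc=8 MMLlcc=8 MMllCc=4 MMllcc=4 MmLLCc=4 MmLLcc=4 MmLlCc=8 MmLlcc=8 MmllCc=4 Mmllcc=4
MMLLCc hits 4/64; gcd=4; 4÷4/64÷4 = 1/16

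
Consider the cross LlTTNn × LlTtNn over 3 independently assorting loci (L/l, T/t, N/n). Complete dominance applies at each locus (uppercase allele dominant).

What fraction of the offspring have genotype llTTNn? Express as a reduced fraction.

P(llTTNn) = 1/16

LlTTNn gametes: LTN×2, LTn×2, lTN×2, lTn×2
LlTtNn gametes: LTN×1, LTn×1, LtN×1, Ltn×1, lTN×1, lTn×1, ltN×1, ltn×1
LlTTNn×LlTtNn grid (8·8=64): LLTTNN=2 LLTTNn=4 LLTTnn=2 LLTtNN=2 LLTtNn=4 LLTtnn=2 LlTTNN=4 LlTTNn=8 LlTTnn=4 LlTtNN=4 LlTtNn=8 LlTtnn=4 llTTNN=2 llTTNn=4 llTTnn=2 llTtNN=2 llTtNn=4 llTtnn=2
llTTNn hits 4/64; gcd=4; 4÷4/64÷4 = 1/16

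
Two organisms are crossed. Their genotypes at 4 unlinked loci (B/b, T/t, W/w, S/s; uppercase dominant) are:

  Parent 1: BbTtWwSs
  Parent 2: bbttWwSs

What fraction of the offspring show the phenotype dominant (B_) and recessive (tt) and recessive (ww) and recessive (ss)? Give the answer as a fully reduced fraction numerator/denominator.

P(B_ tt ww ss) = 1/64

BbTtWwSs gametes: BTWS×1, BTWs×1, BTwS×1, BTws×1, BtWS×1, BtWs×1, BtwS×1, Btws×1, bTWS×1, bTWs×1, bTwS×1, bTws×1, btWS×1, btWs×1, btwS×1, btws×1
bbttWwSs gametes: btWS×4, btWs×4, btwS×4, btws×4
BbTtWwSs×bbttWwSs grid (16·16=256): BbTtWWSS=4 BbTtWWSs=8 BbTtWWss=4 BbTtWwSS=8 BbTtWwSs=16 BbTtWwss=8 BbTtwwSS=4 BbTtwwSs=8 BbTtwwss=4 BbttWWSS=4 BbttWWSs=8 BbttWWss=4 BbttWwSS=8 BbttWwSs=16 BbttWwss=8 BbttwwSS=4 BbttwwSs=8 Bbttwwss=4 bbTtWWSS=4 bbTtWWSs=8 bbTtWWss=4 bbTtWwSS=8 bbTtWwSs=16 bbTtWwss=8 bbTtwwSS=4 bbTtwwSs=8 bbTtwwss=4 bbttWWSS=4 bbttWWSs=8 bbttWWss=4 bbttWwSS=8 bbttWwSs=16 bbttWwss=8 bbttwwSS=4 bbttwwSs=8 bbttwwss=4
B_ tt ww ss hits 4/256; gcd=4; 4÷4/256÷4 = 1/64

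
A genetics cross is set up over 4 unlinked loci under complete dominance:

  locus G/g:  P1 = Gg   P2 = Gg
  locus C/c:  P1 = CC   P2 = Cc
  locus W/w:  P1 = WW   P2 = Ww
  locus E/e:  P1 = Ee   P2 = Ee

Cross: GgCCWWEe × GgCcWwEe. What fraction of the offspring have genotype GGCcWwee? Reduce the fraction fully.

P(GGCcWwee) = 1/64

GgCCWWEe gametes: GCWE×4, GCWe×4, gCWE×4, gCWe×4
GgCcWwEe gametes: GCWE×1, GCWe×1, GCwE×1, GCwe×1, GcWE×1, GcWe×1, GcwE×1, Gcwe×1, gCWE×1, gCWe×1, gCwE×1, gCwe×1, gcWE×1, gcWe×1, gcwE×1, gcwe×1
GgCCWWEe×GgCcWwEe grid (16·16=256): GGCCWWEE=4 GGCCWWEe=8 GGCCWWee=4 GGCCWwEE=4 GGCCWwEe=8 GGCCWwee=4 GGCcWWEE=4 GGCcWWEe=8 GGCcWWee=4 GGCcWwEE=4 GGCcWwEe=8 GGCcWwee=4 GgCCWWEE=8 GgCCWWEe=16 GgCCWWee=8 GgCCWwEE=8 GgCCWwEe=16 GgCCWwee=8 GgCcWWEE=8 GgCcWWEe=16 GgCcWWee=8 GgCcWwEE=8 GgCcWwEe=16 GgCcWwee=8 ggCCWWEE=4 ggCCWWEe=8 ggCCWWee=4 ggCCWwEE=4 ggCCWwEe=8 ggCCWwee=4 ggCcWWEE=4 ggCcWWEe=8 ggCcWWee=4 ggCcWwEE=4 ggCcWwEe=8 ggCcWwee=4
GGCcWwee hits 4/256; gcd=4; 4÷4/256÷4 = 1/64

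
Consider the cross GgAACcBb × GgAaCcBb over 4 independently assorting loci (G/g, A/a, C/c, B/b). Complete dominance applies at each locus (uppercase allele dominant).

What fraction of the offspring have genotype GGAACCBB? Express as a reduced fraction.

P(GGAACCBB) = 1/128

GgAACcBb gametes: GACB×2, GACb×2, GAcB×2, GAcb×2, gACB×2, gACb×2, gAcB×2, gAcb×2
GgAaCcBb gametes: GACB×1, GACb×1, GAcB×1, GAcb×1, GaCB×1, GaCb×1, GacB×1, Gacb×1, gACB×1, gACb×1, gAcB×1, gAcb×1, gaCB×1, gaCb×1, gacB×1, gacb×1
GgAACcBb×GgAaCcBb grid (16·16=256): GGAACCBB=2 GGAACCBb=4 GGAACCbb=2 GGAACcBB=4 GGAACcBb=8 GGAACcbb=4 GGAAccBB=2 GGAAccBb=4 GGAAccbb=2 GGAaCCBB=2 GGAaCCBb=4 GGAaCCbb=2 GGAaCcBB=4 GGAaCcBb=8 GGAaCcbb=4 GGAaccBB=2 GGAaccBb=4 GGAaccbb=2 GgAACCBB=4 GgAACCBb=8 GgAACCbb=4 GgAACcBB=8 GgAACcBb=16 GgAACcbb=8 GgAAccBB=4 GgAAccBb=8 GgAAccbb=4 GgAaCCBB=4 GgAaCCBb=8 GgAaCCbb=4 GgAaCcBB=8 GgAaCcBb=16 GgAaCcbb=8 GgAaccBB=4 GgAaccBb=8 GgAaccbb=4 ggAACCBB=2 ggAACCBb=4 ggAACCbb=2 ggAACcBB=4 ggAACcBb=8 ggAACcbb=4 ggAAccBB=2 ggAAccBb=4 ggAAccbb=2 ggAaCCBB=2 ggAaCCBb=4 ggAaCCbb=2 ggAaCcBB=4 ggAaCcBb=8 ggAaCcbb=4 ggAaccBB=2 ggAaccBb=4 ggAaccbb=2
GGAACCBB hits 2/256; gcd=2; 2÷2/256÷2 = 1/128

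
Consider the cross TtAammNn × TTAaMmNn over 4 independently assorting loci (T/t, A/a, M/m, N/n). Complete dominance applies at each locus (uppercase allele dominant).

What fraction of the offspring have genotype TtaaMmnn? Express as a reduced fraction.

TtAammNn gametes: TAmN×2, TAmn×2, TamN×2, Tamn×2, tAmN×2, tAmn×2, tamN×2, tamn×2
TTAaMmNn gametes: TAMN×2, TAMn×2, TAmN×2, TAmn×2, TaMN×2, TaMn×2, TamN×2, Tamn×2
TtAammNn×TTAaMmNn grid (16·16=256): TTAAMmNN=4 TTAAMmNn=8 TTAAMmnn=4 TTAAmmNN=4 TTAAmmNn=8 TTAAmmnn=4 TTAaMmNN=8 TTAaMmNn=16 TTAaMmnn=8 TTAammNN=8 TTAammNn=16 TTAammnn=8 TTaaMmNN=4 TTaaMmNn=8 TTaaMmnn=4 TTaammNN=4 TTaammNn=8 TTaammnn=4 TtAAMmNN=4 TtAAMmNn=8 TtAAMmnn=4 TtAAmmNN=4 TtAAmmNn=8 TtAAmmnn=4 TtAaMmNN=8 TtAaMmNn=16 TtAaMmnn=8 TtAammNN=8 TtAammNn=16 TtAammnn=8 TtaaMmNN=4 TtaaMmNn=8 TtaaMmnn=4 TtaammNN=4 TtaammNn=8 Ttaammnn=4
TtaaMmnn hits 4/256; gcd=4; 4÷4/256÷4 = 1/64

P(TtaaMmnn) = 1/64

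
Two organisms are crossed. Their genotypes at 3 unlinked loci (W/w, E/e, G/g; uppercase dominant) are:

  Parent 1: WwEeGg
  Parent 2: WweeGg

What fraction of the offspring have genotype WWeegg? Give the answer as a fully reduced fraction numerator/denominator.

P(WWeegg) = 1/32

WwEeGg gametes: WEG×1, WEg×1, WeG×1, Weg×1, wEG×1, wEg×1, weG×1, weg×1
WweeGg gametes: WeG×2, Weg×2, weG×2, weg×2
WwEeGg×WweeGg grid (8·8=64): WWEeGG=2 WWEeGg=4 WWEegg=2 WWeeGG=2 WWeeGg=4 WWeegg=2 WwEeGG=4 WwEeGg=8 WwEegg=4 WweeGG=4 WweeGg=8 Wweegg=4 wwEeGG=2 wwEeGg=4 wwEegg=2 wweeGG=2 wweeGg=4 wweegg=2
WWeegg hits 2/64; gcd=2; 2÷2/64÷2 = 1/32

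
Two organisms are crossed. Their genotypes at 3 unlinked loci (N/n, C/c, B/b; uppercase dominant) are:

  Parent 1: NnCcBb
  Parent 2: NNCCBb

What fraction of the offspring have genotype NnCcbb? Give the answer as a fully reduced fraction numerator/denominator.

P(NnCcbb) = 1/16

NnCcBb gametes: NCB×1, NCb×1, NcB×1, Ncb×1, nCB×1, nCb×1, ncB×1, ncb×1
NNCCBb gametes: NCB×4, NCb×4
NnCcBb×NNCCBb grid (8·8=64): NNCCBB=4 NNCCBb=8 NNCCbb=4 NNCcBB=4 NNCcBb=8 NNCcbb=4 NnCCBB=4 NnCCBb=8 NnCCbb=4 NnCcBB=4 NnCcBb=8 NnCcbb=4
NnCcbb hits 4/64; gcd=4; 4÷4/64÷4 = 1/16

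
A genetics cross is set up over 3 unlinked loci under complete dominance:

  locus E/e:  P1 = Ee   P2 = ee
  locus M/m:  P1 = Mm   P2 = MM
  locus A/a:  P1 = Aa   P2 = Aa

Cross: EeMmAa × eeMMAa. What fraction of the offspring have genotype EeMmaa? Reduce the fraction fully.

EeMmAa gametes: EMA×1, EMa×1, EmA×1, Ema×1, eMA×1, eMa×1, emA×1, ema×1
eeMMAa gametes: eMA×4, eMa×4
EeMmAa×eeMMAa grid (8·8=64): EeMMAA=4 EeMMAa=8 EeMMaa=4 EeMmAA=4 EeMmAa=8 EeMmaa=4 eeMMAA=4 eeMMAa=8 eeMMaa=4 eeMmAA=4 eeMmAa=8 eeMmaa=4
EeMmaa hits 4/64; gcd=4; 4÷4/64÷4 = 1/16

P(EeMmaa) = 1/16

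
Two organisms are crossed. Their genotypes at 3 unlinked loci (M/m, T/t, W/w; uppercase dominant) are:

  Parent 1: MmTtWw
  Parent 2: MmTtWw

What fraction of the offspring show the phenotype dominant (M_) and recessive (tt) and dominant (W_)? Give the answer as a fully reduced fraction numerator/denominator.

P(M_ tt W_) = 9/64

MmTtWw gametes: MTW×1, MTw×1, MtW×1, Mtw×1, mTW×1, mTw×1, mtW×1, mtw×1
MmTtWw gametes: MTW×1, MTw×1, MtW×1, Mtw×1, mTW×1, mTw×1, mtW×1, mtw×1
MmTtWw×MmTtWw grid (8·8=64): MMTTWW=1 MMTTWw=2 MMTTww=1 MMTtWW=2 MMTtWw=4 MMTtww=2 MMttWW=1 MMttWw=2 MMttww=1 MmTTWW=2 MmTTWw=4 MmTTww=2 MmTtWW=4 MmTtWw=8 MmTtww=4 MmttWW=2 MmttWw=4 Mmttww=2 mmTTWW=1 mmTTWw=2 mmTTww=1 mmTtWW=2 mmTtWw=4 mmTtww=2 mmttWW=1 mmttWw=2 mmttww=1
M_ tt W_ hits 9/64; gcd=1; 9÷1/64÷1 = 9/64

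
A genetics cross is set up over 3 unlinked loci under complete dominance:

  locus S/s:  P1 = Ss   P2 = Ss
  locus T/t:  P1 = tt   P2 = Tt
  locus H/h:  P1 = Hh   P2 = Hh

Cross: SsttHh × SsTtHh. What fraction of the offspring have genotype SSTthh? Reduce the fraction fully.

P(SSTthh) = 1/32

SsttHh gametes: StH×2, Sth×2, stH×2, sth×2
SsTtHh gametes: STH×1, STh×1, StH×1, Sth×1, sTH×1, sTh×1, stH×1, sth×1
SsttHh×SsTtHh grid (8·8=64): SSTtHH=2 SSTtHh=4 SSTthh=2 SSttHH=2 SSttHh=4 SStthh=2 SsTtHH=4 SsTtHh=8 SsTthh=4 SsttHH=4 SsttHh=8 Sstthh=4 ssTtHH=2 ssTtHh=4 ssTthh=2 ssttHH=2 ssttHh=4 sstthh=2
SSTthh hits 2/64; gcd=2; 2÷2/64÷2 = 1/32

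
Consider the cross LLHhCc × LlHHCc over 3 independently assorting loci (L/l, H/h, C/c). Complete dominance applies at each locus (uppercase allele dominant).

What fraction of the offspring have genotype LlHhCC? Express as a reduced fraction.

LLHhCc gametes: LHC×2, LHc×2, LhC×2, Lhc×2
LlHHCc gametes: LHC×2, LHc×2, lHC×2, lHc×2
LLHhCc×LlHHCc grid (8·8=64): LLHHCC=4 LLHHCc=8 LLHHcc=4 LLHhCC=4 LLHhCc=8 LLHhcc=4 LlHHCC=4 LlHHCc=8 LlHHcc=4 LlHhCC=4 LlHhCc=8 LlHhcc=4
LlHhCC hits 4/64; gcd=4; 4÷4/64÷4 = 1/16

P(LlHhCC) = 1/16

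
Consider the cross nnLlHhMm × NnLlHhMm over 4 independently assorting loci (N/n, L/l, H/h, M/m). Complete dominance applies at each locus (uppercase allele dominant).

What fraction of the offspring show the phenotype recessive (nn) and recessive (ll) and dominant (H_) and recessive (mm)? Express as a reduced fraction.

nnLlHhMm gametes: nLHM×2, nLHm×2, nLhM×2, nLhm×2, nlHM×2, nlHm×2, nlhM×2, nlhm×2
NnLlHhMm gametes: NLHM×1, NLHm×1, NLhM×1, NLhm×1, NlHM×1, NlHm×1, NlhM×1, Nlhm×1, nLHM×1, nLHm×1, nLhM×1, nLhm×1, nlHM×1, nlHm×1, nlhM×1, nlhm×1
nnLlHhMm×NnLlHhMm grid (16·16=256): NnLLHHMM=2 NnLLHHMm=4 NnLLHHmm=2 NnLLHhMM=4 NnLLHhMm=8 NnLLHhmm=4 NnLLhhMM=2 NnLLhhMm=4 NnLLhhmm=2 NnLlHHMM=4 NnLlHHMm=8 NnLlHHmm=4 NnLlHhMM=8 NnLlHhMm=16 NnLlHhmm=8 NnLlhhMM=4 NnLlhhMm=8 NnLlhhmm=4 NnllHHMM=2 NnllHHMm=4 NnllHHmm=2 NnllHhMM=4 NnllHhMm=8 NnllHhmm=4 NnllhhMM=2 NnllhhMm=4 Nnllhhmm=2 nnLLHHMM=2 nnLLHHMm=4 nnLLHHmm=2 nnLLHhMM=4 nnLLHhMm=8 nnLLHhmm=4 nnLLhhMM=2 nnLLhhMm=4 nnLLhhmm=2 nnLlHHMM=4 nnLlHHMm=8 nnLlHHmm=4 nnLlHhMM=8 nnLlHhMm=16 nnLlHhmm=8 nnLlhhMM=4 nnLlhhMm=8 nnLlhhmm=4 nnllHHMM=2 nnllHHMm=4 nnllHHmm=2 nnllHhMM=4 nnllHhMm=8 nnllHhmm=4 nnllhhMM=2 nnllhhMm=4 nnllhhmm=2
nn ll H_ mm hits 6/256; gcd=2; 6÷2/256÷2 = 3/128

P(nn ll H_ mm) = 3/128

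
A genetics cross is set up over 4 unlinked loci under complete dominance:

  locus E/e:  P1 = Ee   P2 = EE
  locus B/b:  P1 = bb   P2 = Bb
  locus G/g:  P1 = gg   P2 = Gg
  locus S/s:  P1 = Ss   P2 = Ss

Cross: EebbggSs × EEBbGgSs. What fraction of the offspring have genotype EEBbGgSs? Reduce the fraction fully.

EebbggSs gametes: EbgS×4, Ebgs×4, ebgS×4, ebgs×4
EEBbGgSs gametes: EBGS×2, EBGs×2, EBgS×2, EBgs×2, EbGS×2, EbGs×2, EbgS×2, Ebgs×2
EebbggSs×EEBbGgSs grid (16·16=256): EEBbGgSS=8 EEBbGgSs=16 EEBbGgss=8 EEBbggSS=8 EEBbggSs=16 EEBbggss=8 EEbbGgSS=8 EEbbGgSs=16 EEbbGgss=8 EEbbggSS=8 EEbbggSs=16 EEbbggss=8 EeBbGgSS=8 EeBbGgSs=16 EeBbGgss=8 EeBbggSS=8 EeBbggSs=16 EeBbggss=8 EebbGgSS=8 EebbGgSs=16 EebbGgss=8 EebbggSS=8 EebbggSs=16 Eebbggss=8
EEBbGgSs hits 16/256; gcd=16; 16÷16/256÷16 = 1/16

P(EEBbGgSs) = 1/16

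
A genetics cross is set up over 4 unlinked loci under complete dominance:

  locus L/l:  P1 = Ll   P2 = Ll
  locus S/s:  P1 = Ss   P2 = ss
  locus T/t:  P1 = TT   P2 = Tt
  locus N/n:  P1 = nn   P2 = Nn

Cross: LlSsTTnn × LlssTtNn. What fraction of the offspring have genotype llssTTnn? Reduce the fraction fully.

LlSsTTnn gametes: LSTn×4, LsTn×4, lSTn×4, lsTn×4
LlssTtNn gametes: LsTN×2, LsTn×2, LstN×2, Lstn×2, lsTN×2, lsTn×2, lstN×2, lstn×2
LlSsTTnn×LlssTtNn grid (16·16=256): LLSsTTNn=8 LLSsTTnn=8 LLSsTtNn=8 LLSsTtnn=8 LLssTTNn=8 LLssTTnn=8 LLssTtNn=8 LLssTtnn=8 LlSsTTNn=16 LlSsTTnn=16 LlSsTtNn=16 LlSsTtnn=16 LlssTTNn=16 LlssTTnn=16 LlssTtNn=16 LlssTtnn=16 llSsTTNn=8 llSsTTnn=8 llSsTtNn=8 llSsTtnn=8 llssTTNn=8 llssTTnn=8 llssTtNn=8 llssTtnn=8
llssTTnn hits 8/256; gcd=8; 8÷8/256÷8 = 1/32

P(llssTTnn) = 1/32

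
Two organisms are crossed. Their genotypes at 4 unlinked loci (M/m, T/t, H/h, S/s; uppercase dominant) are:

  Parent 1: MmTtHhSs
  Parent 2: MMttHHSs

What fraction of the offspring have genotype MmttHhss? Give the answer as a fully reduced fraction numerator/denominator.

P(MmttHhss) = 1/32

MmTtHhSs gametes: MTHS×1, MTHs×1, MThS×1, MThs×1, MtHS×1, MtHs×1, MthS×1, Mths×1, mTHS×1, mTHs×1, mThS×1, mThs×1, mtHS×1, mtHs×1, mthS×1, mths×1
MMttHHSs gametes: MtHS×8, MtHs×8
MmTtHhSs×MMttHHSs grid (16·16=256): MMTtHHSS=8 MMTtHHSs=16 MMTtHHss=8 MMTtHhSS=8 MMTtHhSs=16 MMTtHhss=8 MMttHHSS=8 MMttHHSs=16 MMttHHss=8 MMttHhSS=8 MMttHhSs=16 MMttHhss=8 MmTtHHSS=8 MmTtHHSs=16 MmTtHHss=8 MmTtHhSS=8 MmTtHhSs=16 MmTtHhss=8 MmttHHSS=8 MmttHHSs=16 MmttHHss=8 MmttHhSS=8 MmttHhSs=16 MmttHhss=8
MmttHhss hits 8/256; gcd=8; 8÷8/256÷8 = 1/32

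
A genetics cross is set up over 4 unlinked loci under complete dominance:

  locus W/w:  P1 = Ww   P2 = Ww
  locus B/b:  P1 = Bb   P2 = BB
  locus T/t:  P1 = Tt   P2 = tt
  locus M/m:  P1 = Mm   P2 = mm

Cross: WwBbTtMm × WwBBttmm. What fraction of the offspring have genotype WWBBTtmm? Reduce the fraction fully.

P(WWBBTtmm) = 1/32

WwBbTtMm gametes: WBTM×1, WBTm×1, WBtM×1, WBtm×1, WbTM×1, WbTm×1, WbtM×1, Wbtm×1, wBTM×1, wBTm×1, wBtM×1, wBtm×1, wbTM×1, wbTm×1, wbtM×1, wbtm×1
WwBBttmm gametes: WBtm×8, wBtm×8
WwBbTtMm×WwBBttmm grid (16·16=256): WWBBTtMm=8 WWBBTtmm=8 WWBBttMm=8 WWBBttmm=8 WWBbTtMm=8 WWBbTtmm=8 WWBbttMm=8 WWBbttmm=8 WwBBTtMm=16 WwBBTtmm=16 WwBBttMm=16 WwBBttmm=16 WwBbTtMm=16 WwBbTtmm=16 WwBbttMm=16 WwBbttmm=16 wwBBTtMm=8 wwBBTtmm=8 wwBBttMm=8 wwBBttmm=8 wwBbTtMm=8 wwBbTtmm=8 wwBbttMm=8 wwBbttmm=8
WWBBTtmm hits 8/256; gcd=8; 8÷8/256÷8 = 1/32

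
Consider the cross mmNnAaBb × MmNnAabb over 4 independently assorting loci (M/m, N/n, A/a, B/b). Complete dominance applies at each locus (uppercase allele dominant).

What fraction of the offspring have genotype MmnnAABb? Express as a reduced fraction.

P(MmnnAABb) = 1/64

mmNnAaBb gametes: mNAB×2, mNAb×2, mNaB×2, mNab×2, mnAB×2, mnAb×2, mnaB×2, mnab×2
MmNnAabb gametes: MNAb×2, MNab×2, MnAb×2, Mnab×2, mNAb×2, mNab×2, mnAb×2, mnab×2
mmNnAaBb×MmNnAabb grid (16·16=256): MmNNAABb=4 MmNNAAbb=4 MmNNAaBb=8 MmNNAabb=8 MmNNaaBb=4 MmNNaabb=4 MmNnAABb=8 MmNnAAbb=8 MmNnAaBb=16 MmNnAabb=16 MmNnaaBb=8 MmNnaabb=8 MmnnAABb=4 MmnnAAbb=4 MmnnAaBb=8 MmnnAabb=8 MmnnaaBb=4 Mmnnaabb=4 mmNNAABb=4 mmNNAAbb=4 mmNNAaBb=8 mmNNAabb=8 mmNNaaBb=4 mmNNaabb=4 mmNnAABb=8 mmNnAAbb=8 mmNnAaBb=16 mmNnAabb=16 mmNnaaBb=8 mmNnaabb=8 mmnnAABb=4 mmnnAAbb=4 mmnnAaBb=8 mmnnAabb=8 mmnnaaBb=4 mmnnaabb=4
MmnnAABb hits 4/256; gcd=4; 4÷4/256÷4 = 1/64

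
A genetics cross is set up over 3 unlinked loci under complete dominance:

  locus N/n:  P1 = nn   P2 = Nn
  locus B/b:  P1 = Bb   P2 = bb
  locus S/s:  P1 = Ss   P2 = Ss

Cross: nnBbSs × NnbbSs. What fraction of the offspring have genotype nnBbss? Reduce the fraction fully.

P(nnBbss) = 1/16

nnBbSs gametes: nBS×2, nBs×2, nbS×2, nbs×2
NnbbSs gametes: NbS×2, Nbs×2, nbS×2, nbs×2
nnBbSs×NnbbSs grid (8·8=64): NnBbSS=4 NnBbSs=8 NnBbss=4 NnbbSS=4 NnbbSs=8 Nnbbss=4 nnBbSS=4 nnBbSs=8 nnBbss=4 nnbbSS=4 nnbbSs=8 nnbbss=4
nnBbss hits 4/64; gcd=4; 4÷4/64÷4 = 1/16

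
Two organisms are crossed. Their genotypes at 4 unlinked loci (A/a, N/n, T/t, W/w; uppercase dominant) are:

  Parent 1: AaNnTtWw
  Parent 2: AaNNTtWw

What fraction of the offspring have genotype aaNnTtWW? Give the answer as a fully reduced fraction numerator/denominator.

AaNnTtWw gametes: ANTW×1, ANTw×1, ANtW×1, ANtw×1, AnTW×1, AnTw×1, AntW×1, Antw×1, aNTW×1, aNTw×1, aNtW×1, aNtw×1, anTW×1, anTw×1, antW×1, antw×1
AaNNTtWw gametes: ANTW×2, ANTw×2, ANtW×2, ANtw×2, aNTW×2, aNTw×2, aNtW×2, aNtw×2
AaNnTtWw×AaNNTtWw grid (16·16=256): AANNTTWW=2 AANNTTWw=4 AANNTTww=2 AANNTtWW=4 AANNTtWw=8 AANNTtww=4 AANNttWW=2 AANNttWw=4 AANNttww=2 AANnTTWW=2 AANnTTWw=4 AANnTTww=2 AANnTtWW=4 AANnTtWw=8 AANnTtww=4 AANnttWW=2 AANnttWw=4 AANnttww=2 AaNNTTWW=4 AaNNTTWw=8 AaNNTTww=4 AaNNTtWW=8 AaNNTtWw=16 AaNNTtww=8 AaNNttWW=4 AaNNttWw=8 AaNNttww=4 AaNnTTWW=4 AaNnTTWw=8 AaNnTTww=4 AaNnTtWW=8 AaNnTtWw=16 AaNnTtww=8 AaNnttWW=4 AaNnttWw=8 AaNnttww=4 aaNNTTWW=2 aaNNTTWw=4 aaNNTTww=2 aaNNTtWW=4 aaNNTtWw=8 aaNNTtww=4 aaNNttWW=2 aaNNttWw=4 aaNNttww=2 aaNnTTWW=2 aaNnTTWw=4 aaNnTTww=2 aaNnTtWW=4 aaNnTtWw=8 aaNnTtww=4 aaNnttWW=2 aaNnttWw=4 aaNnttww=2
aaNnTtWW hits 4/256; gcd=4; 4÷4/256÷4 = 1/64

P(aaNnTtWW) = 1/64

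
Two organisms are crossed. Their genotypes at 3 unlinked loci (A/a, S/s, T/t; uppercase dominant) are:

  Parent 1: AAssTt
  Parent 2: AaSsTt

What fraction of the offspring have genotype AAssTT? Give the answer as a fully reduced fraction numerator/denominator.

P(AAssTT) = 1/16

AAssTt gametes: AsT×4, Ast×4
AaSsTt gametes: AST×1, ASt×1, AsT×1, Ast×1, aST×1, aSt×1, asT×1, ast×1
AAssTt×AaSsTt grid (8·8=64): AASsTT=4 AASsTt=8 AASstt=4 AAssTT=4 AAssTt=8 AAsstt=4 AaSsTT=4 AaSsTt=8 AaSstt=4 AassTT=4 AassTt=8 Aasstt=4
AAssTT hits 4/64; gcd=4; 4÷4/64÷4 = 1/16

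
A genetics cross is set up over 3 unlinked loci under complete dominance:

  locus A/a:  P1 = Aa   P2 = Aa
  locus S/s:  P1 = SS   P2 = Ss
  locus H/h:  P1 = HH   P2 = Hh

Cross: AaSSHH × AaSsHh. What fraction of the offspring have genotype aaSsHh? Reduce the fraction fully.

P(aaSsHh) = 1/16

AaSSHH gametes: ASH×4, aSH×4
AaSsHh gametes: ASH×1, ASh×1, AsH×1, Ash×1, aSH×1, aSh×1, asH×1, ash×1
AaSSHH×AaSsHh grid (8·8=64): AASSHH=4 AASSHh=4 AASsHH=4 AASsHh=4 AaSSHH=8 AaSSHh=8 AaSsHH=8 AaSsHh=8 aaSSHH=4 aaSSHh=4 aaSsHH=4 aaSsHh=4
aaSsHh hits 4/64; gcd=4; 4÷4/64÷4 = 1/16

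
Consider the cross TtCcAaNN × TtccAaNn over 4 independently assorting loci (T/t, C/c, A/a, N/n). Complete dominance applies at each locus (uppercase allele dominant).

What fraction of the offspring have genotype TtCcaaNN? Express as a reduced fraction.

P(TtCcaaNN) = 1/32

TtCcAaNN gametes: TCAN×2, TCaN×2, TcAN×2, TcaN×2, tCAN×2, tCaN×2, tcAN×2, tcaN×2
TtccAaNn gametes: TcAN×2, TcAn×2, TcaN×2, Tcan×2, tcAN×2, tcAn×2, tcaN×2, tcan×2
TtCcAaNN×TtccAaNn grid (16·16=256): TTCcAANN=4 TTCcAANn=4 TTCcAaNN=8 TTCcAaNn=8 TTCcaaNN=4 TTCcaaNn=4 TTccAANN=4 TTccAANn=4 TTccAaNN=8 TTccAaNn=8 TTccaaNN=4 TTccaaNn=4 TtCcAANN=8 TtCcAANn=8 TtCcAaNN=16 TtCcAaNn=16 TtCcaaNN=8 TtCcaaNn=8 TtccAANN=8 TtccAANn=8 TtccAaNN=16 TtccAaNn=16 TtccaaNN=8 TtccaaNn=8 ttCcAANN=4 ttCcAANn=4 ttCcAaNN=8 ttCcAaNn=8 ttCcaaNN=4 ttCcaaNn=4 ttccAANN=4 ttccAANn=4 ttccAaNN=8 ttccAaNn=8 ttccaaNN=4 ttccaaNn=4
TtCcaaNN hits 8/256; gcd=8; 8÷8/256÷8 = 1/32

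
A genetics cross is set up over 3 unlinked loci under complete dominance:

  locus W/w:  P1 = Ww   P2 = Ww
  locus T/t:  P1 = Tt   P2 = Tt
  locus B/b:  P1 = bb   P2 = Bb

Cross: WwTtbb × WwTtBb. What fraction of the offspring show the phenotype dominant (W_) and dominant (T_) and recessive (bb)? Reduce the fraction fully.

WwTtbb gametes: WTb×2, Wtb×2, wTb×2, wtb×2
WwTtBb gametes: WTB×1, WTb×1, WtB×1, Wtb×1, wTB×1, wTb×1, wtB×1, wtb×1
WwTtbb×WwTtBb grid (8·8=64): WWTTBb=2 WWTTbb=2 WWTtBb=4 WWTtbb=4 WWttBb=2 WWttbb=2 WwTTBb=4 WwTTbb=4 WwTtBb=8 WwTtbb=8 WwttBb=4 Wwttbb=4 wwTTBb=2 wwTTbb=2 wwTtBb=4 wwTtbb=4 wwttBb=2 wwttbb=2
W_ T_ bb hits 18/64; gcd=2; 18÷2/64÷2 = 9/32

P(W_ T_ bb) = 9/32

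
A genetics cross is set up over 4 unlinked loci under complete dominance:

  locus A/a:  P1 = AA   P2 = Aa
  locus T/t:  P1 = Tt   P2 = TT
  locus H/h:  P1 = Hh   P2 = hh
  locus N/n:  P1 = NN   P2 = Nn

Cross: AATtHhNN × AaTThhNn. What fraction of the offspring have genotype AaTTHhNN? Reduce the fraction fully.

AATtHhNN gametes: ATHN×4, AThN×4, AtHN×4, AthN×4
AaTThhNn gametes: AThN×4, AThn×4, aThN×4, aThn×4
AATtHhNN×AaTThhNn grid (16·16=256): AATTHhNN=16 AATTHhNn=16 AATThhNN=16 AATThhNn=16 AATtHhNN=16 AATtHhNn=16 AATthhNN=16 AATthhNn=16 AaTTHhNN=16 AaTTHhNn=16 AaTThhNN=16 AaTThhNn=16 AaTtHhNN=16 AaTtHhNn=16 AaTthhNN=16 AaTthhNn=16
AaTTHhNN hits 16/256; gcd=16; 16÷16/256÷16 = 1/16

P(AaTTHhNN) = 1/16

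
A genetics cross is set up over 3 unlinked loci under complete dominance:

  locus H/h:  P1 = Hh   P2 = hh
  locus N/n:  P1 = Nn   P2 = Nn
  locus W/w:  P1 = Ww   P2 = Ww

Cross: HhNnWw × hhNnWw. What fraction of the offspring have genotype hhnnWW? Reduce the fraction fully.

P(hhnnWW) = 1/32

HhNnWw gametes: HNW×1, HNw×1, HnW×1, Hnw×1, hNW×1, hNw×1, hnW×1, hnw×1
hhNnWw gametes: hNW×2, hNw×2, hnW×2, hnw×2
HhNnWw×hhNnWw grid (8·8=64): HhNNWW=2 HhNNWw=4 HhNNww=2 HhNnWW=4 HhNnWw=8 HhNnww=4 HhnnWW=2 HhnnWw=4 Hhnnww=2 hhNNWW=2 hhNNWw=4 hhNNww=2 hhNnWW=4 hhNnWw=8 hhNnww=4 hhnnWW=2 hhnnWw=4 hhnnww=2
hhnnWW hits 2/64; gcd=2; 2÷2/64÷2 = 1/32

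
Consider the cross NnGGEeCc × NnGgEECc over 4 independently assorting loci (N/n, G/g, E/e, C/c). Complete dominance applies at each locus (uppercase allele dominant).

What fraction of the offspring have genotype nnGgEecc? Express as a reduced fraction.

P(nnGgEecc) = 1/64

NnGGEeCc gametes: NGEC×2, NGEc×2, NGeC×2, NGec×2, nGEC×2, nGEc×2, nGeC×2, nGec×2
NnGgEECc gametes: NGEC×2, NGEc×2, NgEC×2, NgEc×2, nGEC×2, nGEc×2, ngEC×2, ngEc×2
NnGGEeCc×NnGgEECc grid (16·16=256): NNGGEECC=4 NNGGEECc=8 NNGGEEcc=4 NNGGEeCC=4 NNGGEeCc=8 NNGGEecc=4 NNGgEECC=4 NNGgEECc=8 NNGgEEcc=4 NNGgEeCC=4 NNGgEeCc=8 NNGgEecc=4 NnGGEECC=8 NnGGEECc=16 NnGGEEcc=8 NnGGEeCC=8 NnGGEeCc=16 NnGGEecc=8 NnGgEECC=8 NnGgEECc=16 NnGgEEcc=8 NnGgEeCC=8 NnGgEeCc=16 NnGgEecc=8 nnGGEECC=4 nnGGEECc=8 nnGGEEcc=4 nnGGEeCC=4 nnGGEeCc=8 nnGGEecc=4 nnGgEECC=4 nnGgEECc=8 nnGgEEcc=4 nnGgEeCC=4 nnGgEeCc=8 nnGgEecc=4
nnGgEecc hits 4/256; gcd=4; 4÷4/256÷4 = 1/64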